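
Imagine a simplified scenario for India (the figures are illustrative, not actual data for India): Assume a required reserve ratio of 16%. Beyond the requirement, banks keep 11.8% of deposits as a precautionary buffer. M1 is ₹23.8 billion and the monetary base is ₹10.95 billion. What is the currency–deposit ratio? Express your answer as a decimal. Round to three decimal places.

0.337

Using m = M/MB = 23.8/10.95 ≈ 2.173516. From m = (1 + c)/(c + rr + e), rearranging gives 1 + c = m·(c + rr + e), so c·(1 − m) = m·(rr + e) − 1.
Hence c = [m·(rr + e) − 1]/(1 − m) = [2.173516 × (0.16 + 0.118) − 1] / (1 − 2.173516) ≈ 0.337245.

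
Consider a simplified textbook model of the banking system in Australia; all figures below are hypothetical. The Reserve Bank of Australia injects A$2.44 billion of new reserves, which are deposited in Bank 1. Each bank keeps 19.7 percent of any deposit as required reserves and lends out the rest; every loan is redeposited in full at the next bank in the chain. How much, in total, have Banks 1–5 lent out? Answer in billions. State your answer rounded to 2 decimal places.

Bank i lends (1 − rr)^i of the original deposit: Bank 1 lends 2.44·0.8030 ≈ 1.9593, Bank 2 lends 2.44·0.8030² ≈ 1.5733, and so on.
Summing a geometric series: total = 2.44·[0.8030·(1 − 0.8030^5) / (1 − 0.8030)] ≈ 6.6252 billion.

A$6.63 billion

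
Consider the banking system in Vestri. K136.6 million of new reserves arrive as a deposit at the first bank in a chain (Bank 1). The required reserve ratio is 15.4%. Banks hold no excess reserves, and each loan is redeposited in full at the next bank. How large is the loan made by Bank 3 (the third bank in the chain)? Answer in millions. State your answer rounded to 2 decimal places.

Each bank lends a fraction (1 − rr) = 0.8460 of the deposit it receives, so Bank 3 receives 136.6·0.8460^2 and lends 136.6·0.8460^3 ≈ 82.7107 million.

K82.71 million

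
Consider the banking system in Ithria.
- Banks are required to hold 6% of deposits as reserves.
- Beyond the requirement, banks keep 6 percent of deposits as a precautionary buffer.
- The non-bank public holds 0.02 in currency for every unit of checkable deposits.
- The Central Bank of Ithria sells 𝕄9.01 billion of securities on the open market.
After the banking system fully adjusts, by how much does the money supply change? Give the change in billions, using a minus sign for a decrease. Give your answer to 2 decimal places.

-65.64 billion

The money multiplier is m = (1 + c) / (rr + e + c) = (1 + 0.02) / (0.06 + 0.06 + 0.02) ≈ 7.2857.
The sale removes 9.01 billion of base, so ΔM = m × ΔMB = 7.2857 × (−9.01) ≈ -65.6442 billion.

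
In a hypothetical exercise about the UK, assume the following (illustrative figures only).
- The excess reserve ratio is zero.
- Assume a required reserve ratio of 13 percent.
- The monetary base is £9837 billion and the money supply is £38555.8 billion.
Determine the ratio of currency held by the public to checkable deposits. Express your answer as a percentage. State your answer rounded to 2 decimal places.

16.80%

Using m = M/MB = 38555.8/9837 ≈ 3.919467. From m = (1 + c)/(c + rr + e), rearranging gives 1 + c = m·(c + rr + e), so c·(1 − m) = m·(rr + e) − 1.
Hence c = [m·(rr + e) − 1]/(1 − m) = [3.919467 × (0.13 + 0) − 1] / (1 − 3.919467) ≈ 0.168000.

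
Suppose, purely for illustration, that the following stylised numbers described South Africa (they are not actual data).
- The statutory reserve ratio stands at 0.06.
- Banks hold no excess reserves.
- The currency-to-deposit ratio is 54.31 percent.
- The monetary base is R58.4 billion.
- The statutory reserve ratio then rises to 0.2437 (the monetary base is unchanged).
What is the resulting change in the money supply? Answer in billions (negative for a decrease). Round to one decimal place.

-34.9 billion

Initially m₁ = (1 + 0.5431) / (0.06 + 0.5431) ≈ 2.5586, so M₁ = 2.5586 × 58.4 ≈ 149.4222 billion.
After the change m₂ = (1 + 0.5431) / (0.2437 + 0.5431) ≈ 1.9612, so M₂ = 1.9612 × 58.4 ≈ 114.5341 billion.
ΔM = M₂ − M₁ = 114.5341 − 149.4222 = -34.8881 billion.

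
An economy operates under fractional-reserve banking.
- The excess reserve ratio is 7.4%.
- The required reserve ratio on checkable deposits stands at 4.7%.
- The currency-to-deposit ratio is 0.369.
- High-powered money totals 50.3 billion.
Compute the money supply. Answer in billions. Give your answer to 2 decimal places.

The money multiplier is m = (1 + c) / (rr + e + c) = (1 + 0.369) / (0.047 + 0.074 + 0.369) ≈ 2.79388.
So M = m × MB = 2.79388 × 50.3 ≈ 140.5322 billion.

140.53 billion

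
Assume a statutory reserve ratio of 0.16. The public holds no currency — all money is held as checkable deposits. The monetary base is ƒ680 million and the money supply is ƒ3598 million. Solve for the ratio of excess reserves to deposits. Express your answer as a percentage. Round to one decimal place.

Using m = M/MB = 3598/680 ≈ 5.291176. Since m = (1 + c)/(c + rr + e), the denominator satisfies c + rr + e = (1 + c)/m = (1 + 0) / 5.291176 ≈ 0.188994.
With c = 0 and rr = 0.16, the ratio of excess reserves to deposits is 0.188994 − 0 − 0.16 = 0.028994.

2.9%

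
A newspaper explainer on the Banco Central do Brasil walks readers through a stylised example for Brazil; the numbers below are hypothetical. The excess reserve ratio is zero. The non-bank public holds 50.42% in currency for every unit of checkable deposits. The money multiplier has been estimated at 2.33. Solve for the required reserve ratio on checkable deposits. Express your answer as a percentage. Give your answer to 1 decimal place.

Using m = 2.33. Since m = (1 + c)/(c + rr + e), the denominator satisfies c + rr + e = (1 + c)/m = (1 + 0.5042) / 2.33 ≈ 0.645579.
With c = 0.5042 and e = 0, the required reserve ratio on checkable deposits is 0.645579 − 0.5042 − 0 = 0.141379.

14.1%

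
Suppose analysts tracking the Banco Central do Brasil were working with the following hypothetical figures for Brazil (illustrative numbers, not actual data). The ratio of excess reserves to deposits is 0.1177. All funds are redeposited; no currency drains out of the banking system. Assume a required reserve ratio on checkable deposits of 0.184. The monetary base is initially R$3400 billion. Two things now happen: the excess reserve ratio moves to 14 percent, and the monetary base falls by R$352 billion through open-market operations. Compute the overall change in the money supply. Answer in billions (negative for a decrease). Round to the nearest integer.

Before: m₁ = 1 / (0.184 + 0.1177) ≈ 3.31455, MB₁ = 3400, so M₁ = 3.31455 × 3400 = 11269.47 billion.
After: m₂ = 1 / (0.184 + 0.14) ≈ 3.08642, MB₂ = 3400 − 352 = 3048, so M₂ = 3.08642 × 3048 ≈ 9407.4082 billion.
ΔM = M₂ − M₁ = 9407.4082 − 11269.47 = -1862.0618 billion.

-1862 billion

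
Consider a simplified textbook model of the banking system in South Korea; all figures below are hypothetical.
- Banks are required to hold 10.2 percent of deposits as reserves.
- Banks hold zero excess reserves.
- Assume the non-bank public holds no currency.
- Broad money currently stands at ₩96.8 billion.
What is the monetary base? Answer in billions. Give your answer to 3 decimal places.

₩9.874 billion

With no currency drain and no excess reserves, the money multiplier is m = 1/rr = 1/0.102 ≈ 9.803922.
The monetary base is MB = M / m = 96.8 / 9.803922 ≈ 9.8736 billion.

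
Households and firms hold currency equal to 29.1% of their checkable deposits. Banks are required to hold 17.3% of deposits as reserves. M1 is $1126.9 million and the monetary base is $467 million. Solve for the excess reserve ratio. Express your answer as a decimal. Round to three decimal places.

Using m = M/MB = 1126.9/467 ≈ 2.413062. Since m = (1 + c)/(c + rr + e), the denominator satisfies c + rr + e = (1 + c)/m = (1 + 0.291) / 2.413062 ≈ 0.535005.
With c = 0.291 and rr = 0.173, the excess reserve ratio is 0.535005 − 0.291 − 0.173 = 0.071005.

0.071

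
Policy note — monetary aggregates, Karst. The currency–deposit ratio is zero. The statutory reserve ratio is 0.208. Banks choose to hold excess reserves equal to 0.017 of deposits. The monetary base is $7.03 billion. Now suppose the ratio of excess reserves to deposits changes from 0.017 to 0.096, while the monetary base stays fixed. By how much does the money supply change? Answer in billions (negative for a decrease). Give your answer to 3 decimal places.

Initially m₁ = 1 / (0.208 + 0.017) ≈ 4.44444, so M₁ = 4.44444 × 7.03 ≈ 31.2444 billion.
After the change m₂ = 1 / (0.208 + 0.096) ≈ 3.28947, so M₂ = 3.28947 × 7.03 ≈ 23.125 billion.
ΔM = M₂ − M₁ = 23.125 − 31.2444 = -8.1194 billion.

-8.119 billion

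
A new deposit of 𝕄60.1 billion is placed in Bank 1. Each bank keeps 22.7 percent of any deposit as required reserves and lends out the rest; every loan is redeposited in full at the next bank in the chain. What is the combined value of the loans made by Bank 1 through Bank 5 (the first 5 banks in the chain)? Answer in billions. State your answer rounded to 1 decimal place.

𝕄148.2 billion

Bank i lends (1 − rr)^i of the original deposit: Bank 1 lends 60.1·0.7730 = 46.4573, Bank 2 lends 60.1·0.7730² ≈ 35.9115, and so on.
Summing a geometric series: total = 60.1·[0.7730·(1 − 0.7730^5) / (1 − 0.7730)] ≈ 148.1737 billion.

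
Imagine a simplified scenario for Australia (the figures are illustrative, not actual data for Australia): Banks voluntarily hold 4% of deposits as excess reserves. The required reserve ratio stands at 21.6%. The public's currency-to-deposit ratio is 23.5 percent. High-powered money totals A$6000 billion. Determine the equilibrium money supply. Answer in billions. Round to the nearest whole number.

The money multiplier is m = (1 + c) / (rr + e + c) = (1 + 0.235) / (0.216 + 0.04 + 0.235) ≈ 2.51527.
So M = m × MB = 2.51527 × 6000 = 15091.62 billion.

A$15092 billion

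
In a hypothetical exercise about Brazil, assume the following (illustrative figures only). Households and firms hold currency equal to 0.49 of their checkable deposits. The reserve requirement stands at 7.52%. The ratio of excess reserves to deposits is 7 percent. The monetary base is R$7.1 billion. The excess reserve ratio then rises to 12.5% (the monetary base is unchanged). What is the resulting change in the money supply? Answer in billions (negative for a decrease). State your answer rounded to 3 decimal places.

-1.327 billion

Initially m₁ = (1 + 0.49) / (0.0752 + 0.07 + 0.49) ≈ 2.34572, so M₁ = 2.34572 × 7.1 ≈ 16.6546 billion.
After the change m₂ = (1 + 0.49) / (0.0752 + 0.125 + 0.49) ≈ 2.15879, so M₂ = 2.15879 × 7.1 ≈ 15.3274 billion.
ΔM = M₂ − M₁ = 15.3274 − 16.6546 = -1.3272 billion.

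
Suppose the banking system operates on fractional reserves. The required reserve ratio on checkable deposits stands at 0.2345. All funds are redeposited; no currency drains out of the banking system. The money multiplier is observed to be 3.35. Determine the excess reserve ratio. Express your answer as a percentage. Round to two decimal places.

Using m = 3.35. Since m = (1 + c)/(c + rr + e), the denominator satisfies c + rr + e = (1 + c)/m = (1 + 0) / 3.35 ≈ 0.298507.
With c = 0 and rr = 0.2345, the excess reserve ratio is 0.298507 − 0 − 0.2345 = 0.064007.

6.40%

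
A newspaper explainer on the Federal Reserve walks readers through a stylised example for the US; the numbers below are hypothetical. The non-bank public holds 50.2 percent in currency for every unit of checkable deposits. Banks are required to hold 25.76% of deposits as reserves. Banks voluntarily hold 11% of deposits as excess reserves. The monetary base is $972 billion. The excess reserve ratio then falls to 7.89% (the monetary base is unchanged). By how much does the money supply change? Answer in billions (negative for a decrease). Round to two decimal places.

Initially m₁ = (1 + 0.502) / (0.2576 + 0.11 + 0.502) ≈ 1.727231, so M₁ = 1.727231 × 972 ≈ 1678.8685 billion.
After the change m₂ = (1 + 0.502) / (0.2576 + 0.0789 + 0.502) ≈ 1.791294, so M₂ = 1.791294 × 972 ≈ 1741.1378 billion.
ΔM = M₂ − M₁ = 1741.1378 − 1678.8685 = 62.2693 billion.

$62.27 billion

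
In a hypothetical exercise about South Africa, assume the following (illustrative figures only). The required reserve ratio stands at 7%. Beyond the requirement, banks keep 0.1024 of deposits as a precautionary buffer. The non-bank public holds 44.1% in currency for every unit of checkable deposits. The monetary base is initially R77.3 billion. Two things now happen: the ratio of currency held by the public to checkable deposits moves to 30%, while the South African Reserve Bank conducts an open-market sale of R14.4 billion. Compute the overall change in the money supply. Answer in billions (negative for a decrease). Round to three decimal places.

-8.498 billion

Before: m₁ = (1 + 0.441) / (0.07 + 0.1024 + 0.441) ≈ 2.349201, MB₁ = 77.3, so M₁ = 2.349201 × 77.3 ≈ 181.5932 billion.
After: m₂ = (1 + 0.3) / (0.07 + 0.1024 + 0.3) ≈ 2.751905, MB₂ = 77.3 − 14.4 = 62.9, so M₂ = 2.751905 × 62.9 ≈ 173.0948 billion.
ΔM = M₂ − M₁ = 173.0948 − 181.5932 = -8.4984 billion.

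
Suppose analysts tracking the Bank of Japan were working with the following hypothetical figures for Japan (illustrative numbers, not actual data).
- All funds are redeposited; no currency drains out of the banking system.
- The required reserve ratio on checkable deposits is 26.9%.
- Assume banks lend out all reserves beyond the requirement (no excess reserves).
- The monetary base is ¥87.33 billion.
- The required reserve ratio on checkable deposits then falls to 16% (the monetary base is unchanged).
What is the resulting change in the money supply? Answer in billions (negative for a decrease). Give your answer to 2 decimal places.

Initially m₁ = 1 / (0.269) ≈ 3.71747, so M₁ = 3.71747 × 87.33 ≈ 324.6467 billion.
After the change m₂ = 1 / (0.16) = 6.25, so M₂ = 6.25 × 87.33 = 545.8125 billion.
ΔM = M₂ − M₁ = 545.8125 − 324.6467 = 221.1658 billion.

¥221.17 billion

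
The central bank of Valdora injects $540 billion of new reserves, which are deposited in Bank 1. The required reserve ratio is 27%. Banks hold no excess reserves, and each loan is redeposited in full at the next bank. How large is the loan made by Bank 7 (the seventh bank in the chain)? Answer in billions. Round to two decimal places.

Each bank lends a fraction (1 − rr) = 0.7300 of the deposit it receives, so Bank 7 receives 540·0.7300^6 and lends 540·0.7300^7 ≈ 59.6560 billion.

$59.66 billion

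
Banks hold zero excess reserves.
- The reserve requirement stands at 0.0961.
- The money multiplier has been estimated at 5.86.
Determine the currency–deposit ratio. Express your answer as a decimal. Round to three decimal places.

Using m = 5.86. From m = (1 + c)/(c + rr + e), rearranging gives 1 + c = m·(c + rr + e), so c·(1 − m) = m·(rr + e) − 1.
Hence c = [m·(rr + e) − 1]/(1 − m) = [5.86 × (0.0961 + 0) − 1] / (1 − 5.86) ≈ 0.089888.

0.090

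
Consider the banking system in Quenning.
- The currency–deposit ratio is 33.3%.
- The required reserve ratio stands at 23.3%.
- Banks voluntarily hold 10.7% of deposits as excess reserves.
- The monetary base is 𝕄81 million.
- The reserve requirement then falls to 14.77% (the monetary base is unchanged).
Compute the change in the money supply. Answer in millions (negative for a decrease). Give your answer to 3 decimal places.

𝕄23.286 million

Initially m₁ = (1 + 0.333) / (0.233 + 0.107 + 0.333) ≈ 1.980684, so M₁ = 1.980684 × 81 ≈ 160.4354 million.
After the change m₂ = (1 + 0.333) / (0.1477 + 0.107 + 0.333) ≈ 2.268164, so M₂ = 2.268164 × 81 ≈ 183.7213 million.
ΔM = M₂ − M₁ = 183.7213 − 160.4354 = 23.2859 million.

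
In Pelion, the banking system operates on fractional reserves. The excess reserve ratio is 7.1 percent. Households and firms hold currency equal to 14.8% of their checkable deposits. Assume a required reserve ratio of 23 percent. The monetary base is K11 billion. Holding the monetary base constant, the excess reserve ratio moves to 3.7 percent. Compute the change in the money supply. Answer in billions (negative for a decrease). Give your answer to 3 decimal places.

K2.304 billion

Initially m₁ = (1 + 0.148) / (0.23 + 0.071 + 0.148) ≈ 2.556793, so M₁ = 2.556793 × 11 ≈ 28.1247 billion.
After the change m₂ = (1 + 0.148) / (0.23 + 0.037 + 0.148) ≈ 2.766265, so M₂ = 2.766265 × 11 ≈ 30.4289 billion.
ΔM = M₂ − M₁ = 30.4289 − 28.1247 = 2.3042 billion.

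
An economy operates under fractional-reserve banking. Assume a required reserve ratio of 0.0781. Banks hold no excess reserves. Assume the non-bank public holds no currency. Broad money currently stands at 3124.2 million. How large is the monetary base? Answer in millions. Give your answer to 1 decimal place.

244.0 million

With no currency drain and no excess reserves, the money multiplier is m = 1/rr = 1/0.0781 ≈ 12.804097.
The monetary base is MB = M / m = 3124.2 / 12.804097 ≈ 244 million.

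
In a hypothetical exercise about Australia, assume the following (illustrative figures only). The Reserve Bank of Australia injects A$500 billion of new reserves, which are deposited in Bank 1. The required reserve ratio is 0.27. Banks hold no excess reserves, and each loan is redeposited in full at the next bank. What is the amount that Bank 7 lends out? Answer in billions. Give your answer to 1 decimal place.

Each bank lends a fraction (1 − rr) = 0.7300 of the deposit it receives, so Bank 7 receives 500·0.7300^6 and lends 500·0.7300^7 ≈ 55.2370 billion.

A$55.2 billion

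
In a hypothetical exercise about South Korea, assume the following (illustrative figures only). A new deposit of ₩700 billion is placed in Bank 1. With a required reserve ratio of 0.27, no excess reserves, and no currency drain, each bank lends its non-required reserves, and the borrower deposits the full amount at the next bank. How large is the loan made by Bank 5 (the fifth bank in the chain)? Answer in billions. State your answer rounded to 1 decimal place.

₩145.1 billion

Each bank lends a fraction (1 − rr) = 0.7300 of the deposit it receives, so Bank 5 receives 700·0.7300^4 and lends 700·0.7300^5 ≈ 145.1150 billion.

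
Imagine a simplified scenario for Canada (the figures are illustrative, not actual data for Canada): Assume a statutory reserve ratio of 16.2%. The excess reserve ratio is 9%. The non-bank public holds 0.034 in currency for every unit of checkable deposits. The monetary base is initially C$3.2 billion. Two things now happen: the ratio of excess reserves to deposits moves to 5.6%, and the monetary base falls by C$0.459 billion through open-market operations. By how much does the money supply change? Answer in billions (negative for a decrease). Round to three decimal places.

Before: m₁ = (1 + 0.034) / (0.162 + 0.09 + 0.034) ≈ 3.61538, MB₁ = 3.2, so M₁ = 3.61538 × 3.2 ≈ 11.5692 billion.
After: m₂ = (1 + 0.034) / (0.162 + 0.056 + 0.034) ≈ 4.10317, MB₂ = 3.2 − 0.459 = 2.741, so M₂ = 4.10317 × 2.741 ≈ 11.2468 billion.
ΔM = M₂ − M₁ = 11.2468 − 11.5692 = -0.3224 billion.

-0.322 billion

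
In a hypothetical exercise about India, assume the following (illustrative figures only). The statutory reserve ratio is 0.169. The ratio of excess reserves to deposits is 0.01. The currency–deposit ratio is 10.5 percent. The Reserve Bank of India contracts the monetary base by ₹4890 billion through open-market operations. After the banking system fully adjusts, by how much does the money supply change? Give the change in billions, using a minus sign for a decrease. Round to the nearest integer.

The money multiplier is m = (1 + c) / (rr + e + c) = (1 + 0.105) / (0.169 + 0.01 + 0.105) ≈ 3.89085.
The sale removes 4890 billion of base, so ΔM = m × ΔMB = 3.89085 × (−4890) = -19026.2565 billion.

-19026 billion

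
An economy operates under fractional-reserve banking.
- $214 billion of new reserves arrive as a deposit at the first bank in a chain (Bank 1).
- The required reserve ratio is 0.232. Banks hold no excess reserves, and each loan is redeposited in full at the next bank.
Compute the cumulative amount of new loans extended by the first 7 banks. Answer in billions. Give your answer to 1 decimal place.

Bank i lends (1 − rr)^i of the original deposit: Bank 1 lends 214·0.7680 = 164.3520, Bank 2 lends 214·0.7680² ≈ 126.2223, and so on.
Summing a geometric series: total = 214·[0.7680·(1 − 0.7680^7) / (1 − 0.7680)] ≈ 596.7749 billion.

$596.8 billion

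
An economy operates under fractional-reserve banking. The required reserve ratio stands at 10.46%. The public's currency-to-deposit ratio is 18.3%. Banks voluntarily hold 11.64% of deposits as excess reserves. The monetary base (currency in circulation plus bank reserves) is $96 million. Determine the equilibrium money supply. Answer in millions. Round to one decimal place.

The money multiplier is m = (1 + c) / (rr + e + c) = (1 + 0.183) / (0.1046 + 0.1164 + 0.183) ≈ 2.9282.
So M = m × MB = 2.9282 × 96 = 281.1072 million.

$281.1 million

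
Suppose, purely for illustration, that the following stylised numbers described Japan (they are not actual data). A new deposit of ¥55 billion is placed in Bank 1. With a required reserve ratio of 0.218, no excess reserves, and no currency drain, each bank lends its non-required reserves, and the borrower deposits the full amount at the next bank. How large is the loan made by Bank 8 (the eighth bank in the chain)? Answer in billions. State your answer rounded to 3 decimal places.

Each bank lends a fraction (1 − rr) = 0.7820 of the deposit it receives, so Bank 8 receives 55·0.7820^7 and lends 55·0.7820^8 ≈ 7.6916 billion.

¥7.692 billion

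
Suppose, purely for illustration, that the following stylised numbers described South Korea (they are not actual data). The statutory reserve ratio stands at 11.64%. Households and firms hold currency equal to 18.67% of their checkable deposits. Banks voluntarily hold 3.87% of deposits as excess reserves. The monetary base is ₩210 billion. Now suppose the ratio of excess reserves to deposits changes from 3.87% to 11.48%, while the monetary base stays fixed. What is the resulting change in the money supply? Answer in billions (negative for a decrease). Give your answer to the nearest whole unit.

Initially m₁ = (1 + 0.1867) / (0.1164 + 0.0387 + 0.1867) ≈ 3.4719, so M₁ = 3.4719 × 210 = 729.099 billion.
After the change m₂ = (1 + 0.1867) / (0.1164 + 0.1148 + 0.1867) ≈ 2.8397, so M₂ = 2.8397 × 210 = 596.337 billion.
ΔM = M₂ − M₁ = 596.337 − 729.099 = -132.762 billion.

-133 billion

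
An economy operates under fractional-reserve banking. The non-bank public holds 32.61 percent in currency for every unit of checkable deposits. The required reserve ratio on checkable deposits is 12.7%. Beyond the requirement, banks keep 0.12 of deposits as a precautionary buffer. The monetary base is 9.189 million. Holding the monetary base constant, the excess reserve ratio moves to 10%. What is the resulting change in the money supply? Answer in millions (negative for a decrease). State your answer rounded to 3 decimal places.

Initially m₁ = (1 + 0.3261) / (0.127 + 0.12 + 0.3261) ≈ 2.31391, so M₁ = 2.31391 × 9.189 ≈ 21.2625 million.
After the change m₂ = (1 + 0.3261) / (0.127 + 0.1 + 0.3261) ≈ 2.39758, so M₂ = 2.39758 × 9.189 ≈ 22.0314 million.
ΔM = M₂ − M₁ = 22.0314 − 21.2625 = 0.7689 million.

0.769 million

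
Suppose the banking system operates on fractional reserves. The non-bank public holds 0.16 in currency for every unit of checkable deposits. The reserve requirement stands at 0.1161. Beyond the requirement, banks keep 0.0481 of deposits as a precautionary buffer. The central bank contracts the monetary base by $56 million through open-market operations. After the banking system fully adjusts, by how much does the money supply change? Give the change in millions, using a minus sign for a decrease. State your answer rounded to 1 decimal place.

The money multiplier is m = (1 + c) / (rr + e + c) = (1 + 0.16) / (0.1161 + 0.0481 + 0.16) ≈ 3.5780.
The sale removes 56 million of base, so ΔM = m × ΔMB = 3.5780 × (−56) = -200.368 million.

-200.4 million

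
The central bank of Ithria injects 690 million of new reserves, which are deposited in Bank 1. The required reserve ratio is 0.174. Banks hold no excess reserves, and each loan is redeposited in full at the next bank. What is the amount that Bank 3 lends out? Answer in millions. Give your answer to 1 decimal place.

388.9 million

Each bank lends a fraction (1 − rr) = 0.8260 of the deposit it receives, so Bank 3 receives 690·0.8260^2 and lends 690·0.8260^3 ≈ 388.8564 million.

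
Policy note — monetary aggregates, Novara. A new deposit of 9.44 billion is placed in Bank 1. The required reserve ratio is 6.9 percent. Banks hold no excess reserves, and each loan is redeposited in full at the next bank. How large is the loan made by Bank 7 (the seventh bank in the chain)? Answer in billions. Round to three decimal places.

Each bank lends a fraction (1 − rr) = 0.9310 of the deposit it receives, so Bank 7 receives 9.44·0.9310^6 and lends 9.44·0.9310^7 ≈ 5.7229 billion.

5.723 billion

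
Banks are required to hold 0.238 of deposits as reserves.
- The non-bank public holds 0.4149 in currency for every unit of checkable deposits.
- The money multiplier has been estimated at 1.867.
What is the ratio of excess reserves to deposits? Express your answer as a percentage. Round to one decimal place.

Using m = 1.867. Since m = (1 + c)/(c + rr + e), the denominator satisfies c + rr + e = (1 + c)/m = (1 + 0.4149) / 1.867 ≈ 0.757847.
With c = 0.4149 and rr = 0.238, the ratio of excess reserves to deposits is 0.757847 − 0.4149 − 0.238 = 0.104947.

10.5%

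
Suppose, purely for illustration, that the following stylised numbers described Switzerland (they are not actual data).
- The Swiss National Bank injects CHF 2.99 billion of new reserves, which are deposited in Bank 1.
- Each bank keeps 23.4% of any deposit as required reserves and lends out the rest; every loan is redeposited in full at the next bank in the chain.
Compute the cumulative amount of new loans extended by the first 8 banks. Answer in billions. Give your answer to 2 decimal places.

CHF 8.63 billion

Bank i lends (1 − rr)^i of the original deposit: Bank 1 lends 2.99·0.7660 ≈ 2.2903, Bank 2 lends 2.99·0.7660² ≈ 1.7544, and so on.
Summing a geometric series: total = 2.99·[0.7660·(1 − 0.7660^8) / (1 − 0.7660)] ≈ 8.6276 billion.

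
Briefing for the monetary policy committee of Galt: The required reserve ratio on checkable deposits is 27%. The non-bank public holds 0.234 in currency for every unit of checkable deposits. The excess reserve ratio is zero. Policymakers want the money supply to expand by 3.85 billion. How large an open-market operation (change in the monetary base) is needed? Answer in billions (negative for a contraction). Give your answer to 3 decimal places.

The money multiplier is m = (1 + c) / (rr + c) = (1 + 0.234) / (0.27 + 0.234) ≈ 2.44841.
ΔMB = ΔM / m = (+3.85) / 2.44841 ≈ 1.5724 billion.

1.572 billion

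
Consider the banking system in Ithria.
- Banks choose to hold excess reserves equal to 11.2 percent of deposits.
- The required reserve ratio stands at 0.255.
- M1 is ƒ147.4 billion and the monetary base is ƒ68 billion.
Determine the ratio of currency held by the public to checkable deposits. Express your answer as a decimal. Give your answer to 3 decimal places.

Using m = M/MB = 147.4/68 ≈ 2.167647. From m = (1 + c)/(c + rr + e), rearranging gives 1 + c = m·(c + rr + e), so c·(1 − m) = m·(rr + e) − 1.
Hence c = [m·(rr + e) − 1]/(1 − m) = [2.167647 × (0.255 + 0.112) − 1] / (1 − 2.167647) ≈ 0.175116.

0.175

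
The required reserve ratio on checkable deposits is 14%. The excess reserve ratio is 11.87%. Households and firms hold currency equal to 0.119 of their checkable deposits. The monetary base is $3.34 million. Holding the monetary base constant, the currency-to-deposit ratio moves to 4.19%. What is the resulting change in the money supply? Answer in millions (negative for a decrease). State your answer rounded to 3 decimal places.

$1.681 million

Initially m₁ = (1 + 0.119) / (0.14 + 0.1187 + 0.119) ≈ 2.96267, so M₁ = 2.96267 × 3.34 ≈ 9.8953 million.
After the change m₂ = (1 + 0.0419) / (0.14 + 0.1187 + 0.0419) ≈ 3.46607, so M₂ = 3.46607 × 3.34 ≈ 11.5767 million.
ΔM = M₂ − M₁ = 11.5767 − 9.8953 = 1.6814 million.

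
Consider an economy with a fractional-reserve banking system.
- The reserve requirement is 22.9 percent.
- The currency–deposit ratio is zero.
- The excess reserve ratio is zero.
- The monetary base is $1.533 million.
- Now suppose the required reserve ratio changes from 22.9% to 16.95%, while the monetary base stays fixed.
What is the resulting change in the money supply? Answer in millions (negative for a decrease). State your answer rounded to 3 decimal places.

$2.350 million

Initially m₁ = 1 / (0.229) ≈ 4.36681, so M₁ = 4.36681 × 1.533 ≈ 6.6943 million.
After the change m₂ = 1 / (0.1695) ≈ 5.89971, so M₂ = 5.89971 × 1.533 ≈ 9.0443 million.
ΔM = M₂ − M₁ = 9.0443 − 6.6943 = 2.35 million.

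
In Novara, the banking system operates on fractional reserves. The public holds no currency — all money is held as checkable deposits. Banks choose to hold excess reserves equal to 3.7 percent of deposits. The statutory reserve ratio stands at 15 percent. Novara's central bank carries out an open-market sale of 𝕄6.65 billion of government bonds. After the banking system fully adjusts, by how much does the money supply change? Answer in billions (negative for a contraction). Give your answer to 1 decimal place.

The money multiplier is m = 1 / (rr + e) = 1 / (0.15 + 0.037) ≈ 5.3476.
The sale removes 6.65 billion of base, so ΔM = m × ΔMB = 5.3476 × (−6.65) ≈ -35.5615 billion.

-35.6 billion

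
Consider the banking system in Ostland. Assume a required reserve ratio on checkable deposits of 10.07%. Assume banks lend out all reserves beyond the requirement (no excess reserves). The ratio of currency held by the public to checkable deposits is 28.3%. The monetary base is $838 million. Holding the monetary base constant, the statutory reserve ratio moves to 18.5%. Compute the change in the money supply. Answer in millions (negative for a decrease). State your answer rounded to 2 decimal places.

-504.73 million

Initially m₁ = (1 + 0.283) / (0.1007 + 0.283) ≈ 3.343758, so M₁ = 3.343758 × 838 ≈ 2802.0692 million.
After the change m₂ = (1 + 0.283) / (0.185 + 0.283) ≈ 2.741453, so M₂ = 2.741453 × 838 ≈ 2297.3376 million.
ΔM = M₂ − M₁ = 2297.3376 − 2802.0692 = -504.7316 million.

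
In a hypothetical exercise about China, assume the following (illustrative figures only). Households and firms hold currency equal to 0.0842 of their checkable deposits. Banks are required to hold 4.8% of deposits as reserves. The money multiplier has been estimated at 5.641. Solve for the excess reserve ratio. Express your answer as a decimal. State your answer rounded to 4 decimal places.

Using m = 5.641. Since m = (1 + c)/(c + rr + e), the denominator satisfies c + rr + e = (1 + c)/m = (1 + 0.0842) / 5.641 ≈ 0.192200.
With c = 0.0842 and rr = 0.048, the excess reserve ratio is 0.192200 − 0.0842 − 0.048 = 0.06.

0.0600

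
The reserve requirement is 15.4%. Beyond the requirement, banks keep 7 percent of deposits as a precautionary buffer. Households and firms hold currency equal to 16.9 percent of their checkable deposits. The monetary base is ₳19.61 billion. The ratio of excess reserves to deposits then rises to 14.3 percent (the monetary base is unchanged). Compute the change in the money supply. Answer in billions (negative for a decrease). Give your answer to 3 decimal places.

Initially m₁ = (1 + 0.169) / (0.154 + 0.07 + 0.169) ≈ 2.974555, so M₁ = 2.974555 × 19.61 ≈ 58.331 billion.
After the change m₂ = (1 + 0.169) / (0.154 + 0.143 + 0.169) ≈ 2.508584, so M₂ = 2.508584 × 19.61 ≈ 49.1933 billion.
ΔM = M₂ − M₁ = 49.1933 − 58.331 = -9.1377 billion.

-9.138 billion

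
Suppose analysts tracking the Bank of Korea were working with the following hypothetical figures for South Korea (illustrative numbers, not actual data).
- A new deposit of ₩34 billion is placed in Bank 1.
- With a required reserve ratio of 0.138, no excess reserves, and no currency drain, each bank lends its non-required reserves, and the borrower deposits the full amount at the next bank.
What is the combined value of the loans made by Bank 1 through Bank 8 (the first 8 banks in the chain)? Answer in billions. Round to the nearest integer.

₩148 billion

Bank i lends (1 − rr)^i of the original deposit: Bank 1 lends 34·0.8620 = 29.3080, Bank 2 lends 34·0.8620² ≈ 25.2635, and so on.
Summing a geometric series: total = 34·[0.8620·(1 − 0.8620^8) / (1 − 0.8620)] ≈ 147.6379 billion.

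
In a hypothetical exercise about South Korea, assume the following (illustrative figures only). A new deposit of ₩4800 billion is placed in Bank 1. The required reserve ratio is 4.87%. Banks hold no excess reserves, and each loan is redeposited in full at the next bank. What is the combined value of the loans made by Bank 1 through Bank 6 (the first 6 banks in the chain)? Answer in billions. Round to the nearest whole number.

Bank i lends (1 − rr)^i of the original deposit: Bank 1 lends 4800·0.9513 = 4566.2400, Bank 2 lends 4800·0.9513² ≈ 4343.8641, and so on.
Summing a geometric series: total = 4800·[0.9513·(1 − 0.9513^6) / (1 − 0.9513)] ≈ 24270.6376 billion.

₩24271 billion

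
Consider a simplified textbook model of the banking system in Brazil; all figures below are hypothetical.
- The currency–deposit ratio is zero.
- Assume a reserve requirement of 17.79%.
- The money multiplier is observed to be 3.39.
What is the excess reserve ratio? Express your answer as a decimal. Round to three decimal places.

Using m = 3.39. Since m = (1 + c)/(c + rr + e), the denominator satisfies c + rr + e = (1 + c)/m = (1 + 0) / 3.39 ≈ 0.294985.
With c = 0 and rr = 0.1779, the excess reserve ratio is 0.294985 − 0 − 0.1779 = 0.117085.

0.117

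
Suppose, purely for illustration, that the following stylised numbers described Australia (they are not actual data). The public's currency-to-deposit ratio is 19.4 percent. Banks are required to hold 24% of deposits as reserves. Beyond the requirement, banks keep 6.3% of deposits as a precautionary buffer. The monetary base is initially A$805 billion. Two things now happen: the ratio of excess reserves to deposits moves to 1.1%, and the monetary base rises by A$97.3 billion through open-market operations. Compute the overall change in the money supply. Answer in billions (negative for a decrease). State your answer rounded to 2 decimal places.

A$487.06 billion

Before: m₁ = (1 + 0.194) / (0.24 + 0.063 + 0.194) ≈ 2.402414, MB₁ = 805, so M₁ = 2.402414 × 805 ≈ 1933.9433 billion.
After: m₂ = (1 + 0.194) / (0.24 + 0.011 + 0.194) ≈ 2.683146, MB₂ = 805 + 97.3 = 902.3, so M₂ = 2.683146 × 902.3 ≈ 2421.0026 billion.
ΔM = M₂ − M₁ = 2421.0026 − 1933.9433 = 487.0593 billion.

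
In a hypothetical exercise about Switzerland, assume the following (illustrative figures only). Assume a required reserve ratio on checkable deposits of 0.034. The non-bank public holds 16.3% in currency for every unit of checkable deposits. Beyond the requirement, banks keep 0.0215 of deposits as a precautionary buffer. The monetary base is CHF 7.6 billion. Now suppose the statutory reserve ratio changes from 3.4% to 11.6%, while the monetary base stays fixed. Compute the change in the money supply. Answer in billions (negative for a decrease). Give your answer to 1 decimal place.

-11.0 billion

Initially m₁ = (1 + 0.163) / (0.034 + 0.0215 + 0.163) ≈ 5.3227, so M₁ = 5.3227 × 7.6 ≈ 40.4525 billion.
After the change m₂ = (1 + 0.163) / (0.116 + 0.0215 + 0.163) ≈ 3.8702, so M₂ = 3.8702 × 7.6 ≈ 29.4135 billion.
ΔM = M₂ − M₁ = 29.4135 − 40.4525 = -11.039 billion.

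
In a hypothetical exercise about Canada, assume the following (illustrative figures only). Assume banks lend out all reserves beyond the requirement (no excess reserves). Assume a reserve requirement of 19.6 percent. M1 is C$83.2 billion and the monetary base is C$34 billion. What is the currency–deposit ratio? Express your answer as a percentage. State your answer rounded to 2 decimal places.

35.96%

Using m = M/MB = 83.2/34 ≈ 2.447059. From m = (1 + c)/(c + rr + e), rearranging gives 1 + c = m·(c + rr + e), so c·(1 − m) = m·(rr + e) − 1.
Hence c = [m·(rr + e) − 1]/(1 − m) = [2.447059 × (0.196 + 0) − 1] / (1 − 2.447059) ≈ 0.359610.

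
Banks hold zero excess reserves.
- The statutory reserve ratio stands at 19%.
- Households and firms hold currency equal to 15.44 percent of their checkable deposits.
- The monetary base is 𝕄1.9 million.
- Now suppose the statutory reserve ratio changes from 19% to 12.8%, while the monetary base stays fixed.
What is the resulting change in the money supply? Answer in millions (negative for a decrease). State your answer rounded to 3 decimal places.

Initially m₁ = (1 + 0.1544) / (0.19 + 0.1544) ≈ 3.35192, so M₁ = 3.35192 × 1.9 ≈ 6.3686 million.
After the change m₂ = (1 + 0.1544) / (0.128 + 0.1544) ≈ 4.08782, so M₂ = 4.08782 × 1.9 ≈ 7.7669 million.
ΔM = M₂ − M₁ = 7.7669 − 6.3686 = 1.3983 million.

𝕄1.398 million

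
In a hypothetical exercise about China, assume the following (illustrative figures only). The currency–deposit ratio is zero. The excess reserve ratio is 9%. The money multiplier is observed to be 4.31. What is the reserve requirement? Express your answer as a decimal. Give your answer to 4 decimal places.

Using m = 4.31. Since m = (1 + c)/(c + rr + e), the denominator satisfies c + rr + e = (1 + c)/m = (1 + 0) / 4.31 ≈ 0.232019.
With c = 0 and e = 0.09, the reserve requirement is 0.232019 − 0 − 0.09 = 0.142019.

0.1420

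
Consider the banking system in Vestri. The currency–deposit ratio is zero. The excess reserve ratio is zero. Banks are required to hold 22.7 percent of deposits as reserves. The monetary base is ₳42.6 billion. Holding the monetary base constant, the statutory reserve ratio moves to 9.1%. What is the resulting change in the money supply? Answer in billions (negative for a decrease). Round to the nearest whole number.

₳280 billion

Initially m₁ = 1 / (0.227) ≈ 4.4053, so M₁ = 4.4053 × 42.6 ≈ 187.6658 billion.
After the change m₂ = 1 / (0.091) ≈ 10.9890, so M₂ = 10.9890 × 42.6 = 468.1314 billion.
ΔM = M₂ − M₁ = 468.1314 − 187.6658 = 280.4656 billion.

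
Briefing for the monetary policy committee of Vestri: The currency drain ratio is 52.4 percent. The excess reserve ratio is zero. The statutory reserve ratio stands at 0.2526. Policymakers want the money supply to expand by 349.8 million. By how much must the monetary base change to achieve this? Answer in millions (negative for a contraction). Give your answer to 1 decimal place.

The money multiplier is m = (1 + c) / (rr + c) = (1 + 0.524) / (0.2526 + 0.524) ≈ 1.96240.
ΔMB = ΔM / m = (+349.8) / 1.96240 ≈ 178.2511 million.

178.3 million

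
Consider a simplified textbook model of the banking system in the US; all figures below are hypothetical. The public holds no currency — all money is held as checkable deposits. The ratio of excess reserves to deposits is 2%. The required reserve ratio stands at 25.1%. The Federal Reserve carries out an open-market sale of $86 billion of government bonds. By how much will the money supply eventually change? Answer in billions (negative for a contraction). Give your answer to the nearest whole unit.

The money multiplier is m = 1 / (rr + e) = 1 / (0.251 + 0.02) ≈ 3.69.
The sale removes 86 billion of base, so ΔM = m × ΔMB = 3.69 × (−86) = -317.34 billion.

-317 billion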